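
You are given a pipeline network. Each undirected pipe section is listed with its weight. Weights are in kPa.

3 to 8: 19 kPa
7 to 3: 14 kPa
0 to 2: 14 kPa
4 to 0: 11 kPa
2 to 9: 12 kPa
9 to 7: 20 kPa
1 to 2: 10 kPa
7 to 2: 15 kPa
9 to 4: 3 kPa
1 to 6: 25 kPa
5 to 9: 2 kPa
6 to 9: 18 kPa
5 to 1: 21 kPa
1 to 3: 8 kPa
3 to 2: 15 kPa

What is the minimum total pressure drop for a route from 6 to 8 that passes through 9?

64 kPa

Best 6 to 9: 6–9 costing 18
Best 9 to 8: 9–2–3–8 costing 46
Total via 9: 18 + 46 = 64 kPa.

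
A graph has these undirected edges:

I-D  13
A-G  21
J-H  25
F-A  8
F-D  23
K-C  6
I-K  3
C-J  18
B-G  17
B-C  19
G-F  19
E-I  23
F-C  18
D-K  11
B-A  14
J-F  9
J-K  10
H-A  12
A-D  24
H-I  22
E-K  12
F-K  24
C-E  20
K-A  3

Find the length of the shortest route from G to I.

27

Candidate routes:
G - B - A - K - I: 17+14+3+3 = 37
G - F - A - K - I: 19+8+3+3 = 33
G - A - K - I: 21+3+3 = 27
Cheapest is G - A - K - I at 27.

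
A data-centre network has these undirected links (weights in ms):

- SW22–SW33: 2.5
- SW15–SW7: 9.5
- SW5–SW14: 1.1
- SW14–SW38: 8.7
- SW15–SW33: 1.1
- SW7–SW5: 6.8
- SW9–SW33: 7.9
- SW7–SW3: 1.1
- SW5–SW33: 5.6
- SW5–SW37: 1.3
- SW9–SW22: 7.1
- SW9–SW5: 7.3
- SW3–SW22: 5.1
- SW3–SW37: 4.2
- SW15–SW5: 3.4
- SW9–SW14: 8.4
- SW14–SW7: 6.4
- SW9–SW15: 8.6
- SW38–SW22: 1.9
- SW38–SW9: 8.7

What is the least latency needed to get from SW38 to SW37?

10.2 ms

Running Dijkstra from SW38:
SW38: 0
SW22: 1.9  (via SW38)
SW33: 4.4  (via SW22)
SW15: 5.5  (via SW33)
SW3: 7  (via SW22)
SW7: 8.1  (via SW3)
SW14: 8.7  (via SW38)
SW9: 8.7  (via SW38)
SW5: 8.9  (via SW15)
SW37: 10.2  (via SW5)
Shortest route: SW38 → SW22 → SW33 → SW15 → SW5 → SW37 = 10.2 ms.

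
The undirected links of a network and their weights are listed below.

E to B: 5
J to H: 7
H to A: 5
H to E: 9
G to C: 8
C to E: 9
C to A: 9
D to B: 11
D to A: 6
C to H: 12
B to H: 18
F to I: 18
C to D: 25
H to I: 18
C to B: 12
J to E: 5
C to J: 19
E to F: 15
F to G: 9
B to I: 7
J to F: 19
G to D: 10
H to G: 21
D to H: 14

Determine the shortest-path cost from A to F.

25

Compare a few routes:
A → D → G → F: 6+10+9 = 25
A → C → G → F: 9+8+9 = 26
The minimum is 25 via A → D → G → F.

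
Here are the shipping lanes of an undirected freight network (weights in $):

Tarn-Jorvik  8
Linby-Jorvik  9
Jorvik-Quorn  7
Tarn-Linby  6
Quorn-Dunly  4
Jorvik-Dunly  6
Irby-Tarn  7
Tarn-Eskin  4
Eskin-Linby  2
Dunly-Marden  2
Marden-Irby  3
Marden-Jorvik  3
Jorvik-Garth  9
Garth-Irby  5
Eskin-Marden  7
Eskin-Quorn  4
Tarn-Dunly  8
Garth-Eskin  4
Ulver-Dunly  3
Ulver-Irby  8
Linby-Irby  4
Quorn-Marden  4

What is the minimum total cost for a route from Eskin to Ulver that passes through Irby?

$14

Shortest Eskin→Irby: Eskin → Linby → Irby = 6
Best Irby to Ulver: Irby → Ulver costing 8
Total via Irby: 6 + 8 = $14.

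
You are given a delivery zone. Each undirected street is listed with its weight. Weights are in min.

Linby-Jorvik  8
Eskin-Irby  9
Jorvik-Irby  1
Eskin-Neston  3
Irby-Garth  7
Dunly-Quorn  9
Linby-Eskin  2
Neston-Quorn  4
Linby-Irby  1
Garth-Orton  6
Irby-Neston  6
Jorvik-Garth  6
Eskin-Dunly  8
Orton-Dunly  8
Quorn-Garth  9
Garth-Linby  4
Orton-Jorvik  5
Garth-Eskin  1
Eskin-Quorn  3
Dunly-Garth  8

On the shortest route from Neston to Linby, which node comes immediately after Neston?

Compare a few routes:
Neston–Eskin–Linby: 3+2 = 5
Neston–Irby–Linby: 6+1 = 7
Neston–Eskin–Garth–Linby: 3+1+4 = 8
Neston–Quorn–Eskin–Linby: 4+3+2 = 9
Cheapest is Neston–Eskin–Linby at 5 min.
So from Neston the first move is to Eskin.

Eskin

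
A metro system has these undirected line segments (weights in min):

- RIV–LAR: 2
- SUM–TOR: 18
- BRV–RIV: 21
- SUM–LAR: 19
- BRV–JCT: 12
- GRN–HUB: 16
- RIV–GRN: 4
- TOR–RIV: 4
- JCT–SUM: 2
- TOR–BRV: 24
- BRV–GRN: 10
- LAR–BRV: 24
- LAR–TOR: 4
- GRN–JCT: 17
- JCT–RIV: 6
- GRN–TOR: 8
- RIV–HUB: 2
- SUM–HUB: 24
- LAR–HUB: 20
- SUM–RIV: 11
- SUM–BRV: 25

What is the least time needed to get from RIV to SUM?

Enumerating some paths:
RIV → SUM: 11 = 11
RIV → JCT → SUM: 6+2 = 8
The minimum is 8 min via RIV → JCT → SUM.

8 min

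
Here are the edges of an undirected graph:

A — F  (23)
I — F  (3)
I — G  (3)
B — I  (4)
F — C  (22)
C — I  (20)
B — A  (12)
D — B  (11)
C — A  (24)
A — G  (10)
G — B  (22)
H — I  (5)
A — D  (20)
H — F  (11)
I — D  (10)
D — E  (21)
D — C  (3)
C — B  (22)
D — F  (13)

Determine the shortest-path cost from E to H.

Shortest distances from E:
E: 0
D: 21  (via E)
C: 24  (via D)
I: 31  (via D)
B: 32  (via D)
F: 34  (via D)
G: 34  (via I)
H: 36  (via I)
Shortest route: E–D–I–H = 36.

36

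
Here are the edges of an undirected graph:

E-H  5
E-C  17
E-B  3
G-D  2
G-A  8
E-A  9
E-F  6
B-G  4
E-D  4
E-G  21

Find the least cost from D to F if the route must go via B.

15

Shortest D→B: D–G–B = 6
Best B to F: B–E–F costing 9
Total via B: 6 + 9 = 15.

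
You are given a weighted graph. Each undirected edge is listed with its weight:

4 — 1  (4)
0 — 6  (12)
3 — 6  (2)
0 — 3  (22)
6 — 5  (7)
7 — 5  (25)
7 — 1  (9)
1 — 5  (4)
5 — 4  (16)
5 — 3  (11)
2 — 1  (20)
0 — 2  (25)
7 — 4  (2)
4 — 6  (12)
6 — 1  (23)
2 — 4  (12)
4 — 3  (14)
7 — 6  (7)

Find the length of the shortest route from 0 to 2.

25

Running Dijkstra from 0:
0: 0
6: 12  (via 0)
3: 14  (via 6)
5: 19  (via 6)
7: 19  (via 6)
4: 21  (via 7)
1: 23  (via 5)
2: 25  (via 0)
Shortest route: 0–2 = 25.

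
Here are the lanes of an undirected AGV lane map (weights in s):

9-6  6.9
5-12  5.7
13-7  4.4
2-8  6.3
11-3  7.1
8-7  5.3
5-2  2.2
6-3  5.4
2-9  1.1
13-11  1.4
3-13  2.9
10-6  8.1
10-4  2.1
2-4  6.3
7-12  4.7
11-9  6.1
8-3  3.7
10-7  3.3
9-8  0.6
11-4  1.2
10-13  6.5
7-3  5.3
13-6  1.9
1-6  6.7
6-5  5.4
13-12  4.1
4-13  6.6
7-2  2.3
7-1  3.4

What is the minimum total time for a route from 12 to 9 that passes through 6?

Shortest 12→6: 12 → 13 → 6 = 6
Best 6 to 9: 6 → 9 costing 6.9
Total via 6: 6 + 6.9 = 12.9 s.

12.9 s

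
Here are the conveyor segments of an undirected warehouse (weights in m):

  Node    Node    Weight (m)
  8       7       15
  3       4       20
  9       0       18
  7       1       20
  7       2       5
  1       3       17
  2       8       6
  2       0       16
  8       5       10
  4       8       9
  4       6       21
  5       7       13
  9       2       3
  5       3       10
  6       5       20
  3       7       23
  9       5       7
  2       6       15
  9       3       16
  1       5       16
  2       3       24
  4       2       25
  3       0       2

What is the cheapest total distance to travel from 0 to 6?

31 m

Shortest distances from 0:
0: 0
3: 2  (via 0)
5: 12  (via 3)
2: 16  (via 0)
9: 18  (via 0)
1: 19  (via 3)
7: 21  (via 2)
4: 22  (via 3)
8: 22  (via 5)
6: 31  (via 2)
Shortest route: 0–2–6 = 31 m.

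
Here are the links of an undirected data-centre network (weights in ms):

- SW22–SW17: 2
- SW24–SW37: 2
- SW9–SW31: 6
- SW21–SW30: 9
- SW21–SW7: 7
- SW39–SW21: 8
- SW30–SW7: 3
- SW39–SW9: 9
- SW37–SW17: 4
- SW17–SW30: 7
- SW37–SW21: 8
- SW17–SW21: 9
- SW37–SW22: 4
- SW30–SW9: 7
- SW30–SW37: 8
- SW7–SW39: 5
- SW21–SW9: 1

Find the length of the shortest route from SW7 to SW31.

14 ms

Candidate routes:
SW7 → SW30 → SW21 → SW9 → SW31: 3+9+1+6 = 19
SW7 → SW21 → SW9 → SW31: 7+1+6 = 14
SW7 → SW30 → SW9 → SW31: 3+7+6 = 16
Cheapest is SW7 → SW21 → SW9 → SW31 at 14 ms.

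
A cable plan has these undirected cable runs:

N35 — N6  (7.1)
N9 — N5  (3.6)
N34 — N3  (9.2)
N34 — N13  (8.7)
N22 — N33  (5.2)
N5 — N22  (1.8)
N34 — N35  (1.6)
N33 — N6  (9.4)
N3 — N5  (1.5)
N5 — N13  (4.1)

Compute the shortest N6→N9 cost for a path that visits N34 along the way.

Shortest N6→N34: N6 → N35 → N34 = 8.7
Best N34 to N9: N34 → N3 → N5 → N9 costing 14.3
Total via N34: 8.7 + 14.3 = 23.

23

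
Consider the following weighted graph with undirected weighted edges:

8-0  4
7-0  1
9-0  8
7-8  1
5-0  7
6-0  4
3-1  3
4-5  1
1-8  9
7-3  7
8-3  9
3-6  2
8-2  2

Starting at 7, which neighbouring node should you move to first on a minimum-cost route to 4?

Compare a few routes:
7–8–0–5–4: 1+4+7+1 = 13
7–3–6–0–5–4: 7+2+4+7+1 = 21
7–0–5–4: 1+7+1 = 9
The minimum is 9 via 7–0–5–4.
So from 7 the first move is to 0.

0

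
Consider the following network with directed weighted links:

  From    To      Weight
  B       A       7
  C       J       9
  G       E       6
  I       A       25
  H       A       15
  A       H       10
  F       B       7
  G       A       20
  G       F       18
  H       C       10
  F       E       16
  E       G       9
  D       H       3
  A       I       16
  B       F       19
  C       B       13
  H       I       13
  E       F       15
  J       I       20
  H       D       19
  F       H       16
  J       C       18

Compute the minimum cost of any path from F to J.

Settle nodes by increasing distance from F:
F: 0
B: 7  (via F)
A: 14  (via B)
E: 16  (via F)
H: 16  (via F)
G: 25  (via E)
C: 26  (via H)
I: 29  (via H)
D: 35  (via H)
J: 35  (via C)
Shortest route: F–H–C–J = 35.

35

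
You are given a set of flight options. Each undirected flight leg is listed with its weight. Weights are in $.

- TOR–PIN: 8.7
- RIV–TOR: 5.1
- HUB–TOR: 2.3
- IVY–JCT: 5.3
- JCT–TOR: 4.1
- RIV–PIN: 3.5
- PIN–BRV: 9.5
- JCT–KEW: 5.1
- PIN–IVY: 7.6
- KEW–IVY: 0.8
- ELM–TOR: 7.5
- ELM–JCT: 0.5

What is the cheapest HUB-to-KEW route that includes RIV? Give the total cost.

Shortest HUB→RIV: HUB–TOR–RIV = 7.4
Shortest RIV→KEW: RIV–PIN–IVY–KEW = 11.9
Total via RIV: 7.4 + 11.9 = $19.3.

$19.3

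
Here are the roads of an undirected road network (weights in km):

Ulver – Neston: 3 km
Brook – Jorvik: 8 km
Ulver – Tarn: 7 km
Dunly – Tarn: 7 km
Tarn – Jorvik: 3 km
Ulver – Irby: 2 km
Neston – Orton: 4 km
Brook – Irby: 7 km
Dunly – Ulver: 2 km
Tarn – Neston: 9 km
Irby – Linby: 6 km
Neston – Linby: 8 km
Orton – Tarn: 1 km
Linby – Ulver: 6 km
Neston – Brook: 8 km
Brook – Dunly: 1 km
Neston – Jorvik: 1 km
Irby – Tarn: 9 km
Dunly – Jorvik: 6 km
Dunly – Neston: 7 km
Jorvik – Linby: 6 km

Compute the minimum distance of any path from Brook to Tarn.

Shortest distances from Brook:
Brook: 0
Dunly: 1  (via Brook)
Ulver: 3  (via Dunly)
Irby: 5  (via Ulver)
Neston: 6  (via Ulver)
Jorvik: 7  (via Dunly)
Tarn: 8  (via Dunly)
Shortest route: Brook → Dunly → Tarn = 8 km.

8 km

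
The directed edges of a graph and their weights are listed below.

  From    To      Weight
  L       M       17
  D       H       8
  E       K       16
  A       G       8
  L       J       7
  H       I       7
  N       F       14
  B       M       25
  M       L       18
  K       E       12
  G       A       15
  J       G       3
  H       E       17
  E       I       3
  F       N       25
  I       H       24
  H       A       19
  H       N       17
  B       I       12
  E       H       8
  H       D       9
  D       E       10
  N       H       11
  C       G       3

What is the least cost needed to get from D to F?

39

Settle nodes by increasing distance from D:
D: 0
H: 8  (via D)
E: 10  (via D)
I: 13  (via E)
N: 25  (via H)
K: 26  (via E)
A: 27  (via H)
G: 35  (via A)
F: 39  (via N)
Shortest route: D → H → N → F = 39.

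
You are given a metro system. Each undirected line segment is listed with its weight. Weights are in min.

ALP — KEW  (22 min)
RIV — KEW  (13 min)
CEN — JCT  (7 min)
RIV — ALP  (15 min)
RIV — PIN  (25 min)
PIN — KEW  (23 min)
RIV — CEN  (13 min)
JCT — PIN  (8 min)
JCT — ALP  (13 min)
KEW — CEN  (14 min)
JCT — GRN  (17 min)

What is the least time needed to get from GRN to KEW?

Shortest distances from GRN:
GRN: 0
JCT: 17  (via GRN)
CEN: 24  (via JCT)
PIN: 25  (via JCT)
ALP: 30  (via JCT)
RIV: 37  (via CEN)
KEW: 38  (via CEN)
Shortest route: GRN–JCT–CEN–KEW = 38 min.

38 min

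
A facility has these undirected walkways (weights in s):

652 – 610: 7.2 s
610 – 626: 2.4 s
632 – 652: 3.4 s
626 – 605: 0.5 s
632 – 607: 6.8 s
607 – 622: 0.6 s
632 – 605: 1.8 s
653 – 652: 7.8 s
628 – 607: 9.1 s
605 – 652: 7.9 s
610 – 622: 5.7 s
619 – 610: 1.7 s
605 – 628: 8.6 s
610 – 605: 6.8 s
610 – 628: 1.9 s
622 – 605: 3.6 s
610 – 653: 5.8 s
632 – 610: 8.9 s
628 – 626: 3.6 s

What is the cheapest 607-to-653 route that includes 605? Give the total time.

12.9 s

Shortest 607→605: 607–622–605 = 4.2
Shortest 605→653: 605–626–610–653 = 8.7
Total via 605: 4.2 + 8.7 = 12.9 s.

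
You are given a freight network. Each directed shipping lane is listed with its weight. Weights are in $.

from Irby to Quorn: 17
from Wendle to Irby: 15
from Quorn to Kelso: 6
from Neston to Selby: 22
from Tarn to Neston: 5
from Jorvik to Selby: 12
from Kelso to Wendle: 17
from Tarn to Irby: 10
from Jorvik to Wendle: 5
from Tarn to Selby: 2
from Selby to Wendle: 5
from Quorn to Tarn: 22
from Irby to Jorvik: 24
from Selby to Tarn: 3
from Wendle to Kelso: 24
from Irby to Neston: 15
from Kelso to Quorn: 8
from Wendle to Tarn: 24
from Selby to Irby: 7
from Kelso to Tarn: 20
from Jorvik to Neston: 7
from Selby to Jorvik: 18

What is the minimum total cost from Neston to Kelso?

$51

Settle nodes by increasing distance from Neston:
Neston: 0
Selby: 22  (via Neston)
Tarn: 25  (via Selby)
Wendle: 27  (via Selby)
Irby: 29  (via Selby)
Jorvik: 40  (via Selby)
Quorn: 46  (via Irby)
Kelso: 51  (via Wendle)
Shortest route: Neston–Selby–Wendle–Kelso = $51.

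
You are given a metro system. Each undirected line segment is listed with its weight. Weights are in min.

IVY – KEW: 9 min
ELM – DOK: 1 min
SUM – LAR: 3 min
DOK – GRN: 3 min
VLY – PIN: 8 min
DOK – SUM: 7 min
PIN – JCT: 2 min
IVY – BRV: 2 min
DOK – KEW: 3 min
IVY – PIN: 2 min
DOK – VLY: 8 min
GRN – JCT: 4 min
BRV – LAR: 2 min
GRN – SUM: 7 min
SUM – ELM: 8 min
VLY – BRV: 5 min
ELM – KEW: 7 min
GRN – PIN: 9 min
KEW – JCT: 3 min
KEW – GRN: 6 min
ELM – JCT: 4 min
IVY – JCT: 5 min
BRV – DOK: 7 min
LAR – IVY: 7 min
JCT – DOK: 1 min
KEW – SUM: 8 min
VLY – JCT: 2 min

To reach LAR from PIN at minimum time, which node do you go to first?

Enumerating some paths:
PIN - IVY - LAR: 2+7 = 9
PIN - IVY - BRV - LAR: 2+2+2 = 6
Cheapest is PIN - IVY - BRV - LAR at 6 min.
So from PIN the first move is to IVY.

IVY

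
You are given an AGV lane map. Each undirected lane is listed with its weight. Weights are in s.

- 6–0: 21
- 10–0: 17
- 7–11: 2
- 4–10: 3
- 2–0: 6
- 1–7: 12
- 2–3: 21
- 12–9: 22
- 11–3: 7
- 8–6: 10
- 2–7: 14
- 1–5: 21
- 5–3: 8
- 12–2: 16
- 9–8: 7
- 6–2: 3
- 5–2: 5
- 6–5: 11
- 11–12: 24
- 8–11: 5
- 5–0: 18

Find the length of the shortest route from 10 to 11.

39 s

Shortest distances from 10:
10: 0
4: 3  (via 10)
0: 17  (via 10)
2: 23  (via 0)
6: 26  (via 2)
5: 28  (via 2)
3: 36  (via 5)
8: 36  (via 6)
7: 37  (via 2)
11: 39  (via 7)
Shortest route: 10 → 0 → 2 → 7 → 11 = 39 s.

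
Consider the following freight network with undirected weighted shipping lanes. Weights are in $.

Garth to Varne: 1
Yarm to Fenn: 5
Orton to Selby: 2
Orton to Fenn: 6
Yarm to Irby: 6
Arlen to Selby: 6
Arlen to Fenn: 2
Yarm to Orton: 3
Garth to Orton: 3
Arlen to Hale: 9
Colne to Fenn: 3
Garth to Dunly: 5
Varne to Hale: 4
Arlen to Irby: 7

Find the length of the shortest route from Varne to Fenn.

Candidate routes:
Varne → Garth → Orton → Yarm → Fenn: 1+3+3+5 = 12
Varne → Garth → Orton → Fenn: 1+3+6 = 10
Varne → Garth → Orton → Selby → Arlen → Fenn: 1+3+2+6+2 = 14
Cheapest is Varne → Garth → Orton → Fenn at $10.

$10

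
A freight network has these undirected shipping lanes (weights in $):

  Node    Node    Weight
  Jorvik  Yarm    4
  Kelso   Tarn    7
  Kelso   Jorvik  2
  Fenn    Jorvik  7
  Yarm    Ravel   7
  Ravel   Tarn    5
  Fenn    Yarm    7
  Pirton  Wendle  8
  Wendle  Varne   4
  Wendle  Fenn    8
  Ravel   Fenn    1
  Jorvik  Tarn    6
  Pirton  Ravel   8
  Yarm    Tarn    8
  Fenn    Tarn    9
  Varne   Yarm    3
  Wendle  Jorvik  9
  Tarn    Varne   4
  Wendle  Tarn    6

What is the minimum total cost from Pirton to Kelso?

Enumerating some paths:
Pirton → Ravel → Fenn → Jorvik → Kelso: 8+1+7+2 = 18
Pirton → Ravel → Tarn → Kelso: 8+5+7 = 20
Pirton → Wendle → Jorvik → Kelso: 8+9+2 = 19
The minimum is $18 via Pirton → Ravel → Fenn → Jorvik → Kelso.

$18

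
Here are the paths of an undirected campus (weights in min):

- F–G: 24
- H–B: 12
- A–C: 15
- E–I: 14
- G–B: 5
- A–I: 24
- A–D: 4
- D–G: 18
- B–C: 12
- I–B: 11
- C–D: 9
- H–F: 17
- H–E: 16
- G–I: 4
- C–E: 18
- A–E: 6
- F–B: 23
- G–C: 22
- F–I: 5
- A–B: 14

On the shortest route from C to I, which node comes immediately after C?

B

Compare a few routes:
C–B–I: 12+11 = 23
C–B–G–I: 12+5+4 = 21
Cheapest is C–B–G–I at 21 min.
So from C the first move is to B.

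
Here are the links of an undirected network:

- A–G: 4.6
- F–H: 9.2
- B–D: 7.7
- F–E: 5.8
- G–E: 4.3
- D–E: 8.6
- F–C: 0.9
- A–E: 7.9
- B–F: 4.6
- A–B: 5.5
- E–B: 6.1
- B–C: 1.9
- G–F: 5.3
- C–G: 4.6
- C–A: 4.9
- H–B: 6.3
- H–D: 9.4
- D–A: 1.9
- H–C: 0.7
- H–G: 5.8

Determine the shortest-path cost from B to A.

5.5

Enumerating some paths:
B → A: 5.5 = 5.5
B → F → C → A: 4.6+0.9+4.9 = 10.4
B → D → A: 7.7+1.9 = 9.6
B → C → A: 1.9+4.9 = 6.8
Cheapest is B → A at 5.5.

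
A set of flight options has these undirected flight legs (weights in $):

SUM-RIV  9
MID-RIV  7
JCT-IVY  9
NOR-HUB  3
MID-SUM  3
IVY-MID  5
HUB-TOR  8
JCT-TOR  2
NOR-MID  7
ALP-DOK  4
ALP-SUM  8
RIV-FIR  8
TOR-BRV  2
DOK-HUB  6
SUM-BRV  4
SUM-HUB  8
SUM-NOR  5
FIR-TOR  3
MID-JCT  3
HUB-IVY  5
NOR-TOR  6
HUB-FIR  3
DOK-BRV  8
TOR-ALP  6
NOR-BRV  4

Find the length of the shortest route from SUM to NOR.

Enumerating some paths:
SUM - NOR: 5 = 5
SUM - BRV - NOR: 4+4 = 8
Cheapest is SUM - NOR at $5.

$5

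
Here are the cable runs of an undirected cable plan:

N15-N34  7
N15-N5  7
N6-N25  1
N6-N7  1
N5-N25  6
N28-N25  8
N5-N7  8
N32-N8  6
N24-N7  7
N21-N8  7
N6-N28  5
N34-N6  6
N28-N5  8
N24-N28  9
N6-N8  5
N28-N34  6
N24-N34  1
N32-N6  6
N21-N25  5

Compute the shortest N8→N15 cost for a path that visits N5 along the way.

19

Shortest N8→N5: N8–N6–N25–N5 = 12
Shortest N5→N15: N5–N15 = 7
Total via N5: 12 + 7 = 19.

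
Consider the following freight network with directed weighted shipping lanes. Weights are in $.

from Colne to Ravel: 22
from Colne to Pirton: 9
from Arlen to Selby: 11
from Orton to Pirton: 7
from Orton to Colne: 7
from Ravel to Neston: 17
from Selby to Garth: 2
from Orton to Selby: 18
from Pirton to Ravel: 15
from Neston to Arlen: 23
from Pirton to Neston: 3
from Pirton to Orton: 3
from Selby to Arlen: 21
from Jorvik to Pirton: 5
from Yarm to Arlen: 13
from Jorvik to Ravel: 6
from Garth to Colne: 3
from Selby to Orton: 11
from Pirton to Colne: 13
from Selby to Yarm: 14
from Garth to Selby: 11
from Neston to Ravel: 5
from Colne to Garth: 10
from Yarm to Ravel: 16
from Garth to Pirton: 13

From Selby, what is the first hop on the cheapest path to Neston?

Garth

Enumerating some paths:
Selby–Garth–Colne–Pirton–Neston: 2+3+9+3 = 17
Selby–Garth–Pirton–Neston: 2+13+3 = 18
The minimum is $17 via Selby–Garth–Colne–Pirton–Neston.
So from Selby the first move is to Garth.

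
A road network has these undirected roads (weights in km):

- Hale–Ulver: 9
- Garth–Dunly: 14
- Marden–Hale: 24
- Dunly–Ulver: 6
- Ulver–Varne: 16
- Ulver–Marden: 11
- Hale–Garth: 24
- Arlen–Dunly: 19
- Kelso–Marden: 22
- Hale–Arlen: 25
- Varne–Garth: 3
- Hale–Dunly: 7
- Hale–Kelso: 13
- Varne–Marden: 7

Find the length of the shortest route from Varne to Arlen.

36 km

Compare a few routes:
Varne–Garth–Dunly–Arlen: 3+14+19 = 36
Varne–Marden–Ulver–Dunly–Arlen: 7+11+6+19 = 43
Varne–Garth–Dunly–Hale–Arlen: 3+14+7+25 = 49
Varne–Ulver–Dunly–Arlen: 16+6+19 = 41
The minimum is 36 km via Varne–Garth–Dunly–Arlen.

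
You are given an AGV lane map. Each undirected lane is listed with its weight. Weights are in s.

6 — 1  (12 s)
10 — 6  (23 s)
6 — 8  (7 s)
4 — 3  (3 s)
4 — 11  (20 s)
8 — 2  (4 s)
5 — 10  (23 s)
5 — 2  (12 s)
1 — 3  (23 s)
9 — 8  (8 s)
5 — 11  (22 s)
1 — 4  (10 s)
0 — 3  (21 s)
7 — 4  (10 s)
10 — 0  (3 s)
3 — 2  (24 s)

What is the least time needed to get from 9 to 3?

Shortest distances from 9:
9: 0
8: 8  (via 9)
2: 12  (via 8)
6: 15  (via 8)
5: 24  (via 2)
1: 27  (via 6)
3: 36  (via 2)
Shortest route: 9 → 8 → 2 → 3 = 36 s.

36 s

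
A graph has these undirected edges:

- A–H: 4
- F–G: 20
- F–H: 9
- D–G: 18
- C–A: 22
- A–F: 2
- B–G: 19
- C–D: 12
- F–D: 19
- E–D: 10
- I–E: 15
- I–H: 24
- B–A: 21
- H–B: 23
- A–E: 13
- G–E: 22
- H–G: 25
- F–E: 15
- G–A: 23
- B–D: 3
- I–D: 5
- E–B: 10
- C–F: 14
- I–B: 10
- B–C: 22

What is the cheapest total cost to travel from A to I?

26

Compare a few routes:
A - H - I: 4+24 = 28
A - F - D - I: 2+19+5 = 26
The minimum is 26 via A - F - D - I.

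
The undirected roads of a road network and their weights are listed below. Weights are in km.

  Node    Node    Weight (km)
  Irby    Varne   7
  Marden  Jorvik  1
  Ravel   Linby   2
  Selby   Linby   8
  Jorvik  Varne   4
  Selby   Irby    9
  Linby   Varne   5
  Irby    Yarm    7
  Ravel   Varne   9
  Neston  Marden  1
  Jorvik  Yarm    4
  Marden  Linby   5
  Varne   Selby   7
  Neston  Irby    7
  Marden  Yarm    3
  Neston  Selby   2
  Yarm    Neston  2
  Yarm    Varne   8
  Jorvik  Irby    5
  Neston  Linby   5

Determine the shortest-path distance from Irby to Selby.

9 km

Shortest distances from Irby:
Irby: 0
Jorvik: 5  (via Irby)
Marden: 6  (via Jorvik)
Yarm: 7  (via Irby)
Varne: 7  (via Irby)
Neston: 7  (via Irby)
Selby: 9  (via Irby)
Shortest route: Irby → Selby = 9 km.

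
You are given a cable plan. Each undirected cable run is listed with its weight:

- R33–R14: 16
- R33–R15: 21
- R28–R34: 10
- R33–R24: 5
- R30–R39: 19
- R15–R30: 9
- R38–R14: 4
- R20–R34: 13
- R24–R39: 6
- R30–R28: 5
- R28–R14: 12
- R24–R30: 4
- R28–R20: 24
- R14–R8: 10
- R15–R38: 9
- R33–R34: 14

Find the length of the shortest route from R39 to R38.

Running Dijkstra from R39:
R39: 0
R24: 6  (via R39)
R30: 10  (via R24)
R33: 11  (via R24)
R28: 15  (via R30)
R15: 19  (via R30)
R34: 25  (via R33)
R14: 27  (via R33)
R38: 28  (via R15)
Shortest route: R39 → R24 → R30 → R15 → R38 = 28.

28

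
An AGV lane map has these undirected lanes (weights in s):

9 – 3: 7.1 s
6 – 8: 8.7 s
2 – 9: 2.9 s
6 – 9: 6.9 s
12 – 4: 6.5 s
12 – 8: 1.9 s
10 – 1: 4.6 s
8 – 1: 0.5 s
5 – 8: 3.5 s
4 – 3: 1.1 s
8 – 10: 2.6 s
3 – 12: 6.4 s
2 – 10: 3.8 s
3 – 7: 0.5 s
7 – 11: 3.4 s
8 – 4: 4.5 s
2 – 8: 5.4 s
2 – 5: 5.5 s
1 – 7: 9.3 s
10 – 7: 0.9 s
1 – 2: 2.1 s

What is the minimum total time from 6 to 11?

Shortest distances from 6:
6: 0
9: 6.9  (via 6)
8: 8.7  (via 6)
1: 9.2  (via 8)
2: 9.8  (via 9)
12: 10.6  (via 8)
10: 11.3  (via 8)
5: 12.2  (via 8)
7: 12.2  (via 10)
3: 12.7  (via 7)
4: 13.2  (via 8)
11: 15.6  (via 7)
Shortest route: 6–8–10–7–11 = 15.6 s.

15.6 s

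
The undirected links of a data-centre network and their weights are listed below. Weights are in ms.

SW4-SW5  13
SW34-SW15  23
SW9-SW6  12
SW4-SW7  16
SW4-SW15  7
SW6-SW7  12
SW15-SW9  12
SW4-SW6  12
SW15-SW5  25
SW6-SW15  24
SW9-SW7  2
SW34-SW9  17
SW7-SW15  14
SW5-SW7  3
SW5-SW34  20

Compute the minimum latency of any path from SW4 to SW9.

Running Dijkstra from SW4:
SW4: 0
SW15: 7  (via SW4)
SW6: 12  (via SW4)
SW5: 13  (via SW4)
SW7: 16  (via SW4)
SW9: 18  (via SW7)
Shortest route: SW4–SW7–SW9 = 18 ms.

18 ms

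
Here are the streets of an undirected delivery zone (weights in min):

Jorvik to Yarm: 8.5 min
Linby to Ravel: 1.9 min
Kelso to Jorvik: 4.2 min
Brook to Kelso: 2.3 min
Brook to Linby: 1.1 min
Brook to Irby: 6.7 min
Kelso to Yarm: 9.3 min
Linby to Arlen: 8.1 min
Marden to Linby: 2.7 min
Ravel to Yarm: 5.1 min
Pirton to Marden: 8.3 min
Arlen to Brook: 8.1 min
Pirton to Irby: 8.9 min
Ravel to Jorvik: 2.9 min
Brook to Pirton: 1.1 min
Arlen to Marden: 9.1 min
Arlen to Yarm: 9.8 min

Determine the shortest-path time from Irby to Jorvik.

Compare a few routes:
Irby - Brook - Kelso - Jorvik: 6.7+2.3+4.2 = 13.2
Irby - Pirton - Brook - Linby - Ravel - Jorvik: 8.9+1.1+1.1+1.9+2.9 = 15.9
Irby - Brook - Linby - Ravel - Jorvik: 6.7+1.1+1.9+2.9 = 12.6
Cheapest is Irby - Brook - Linby - Ravel - Jorvik at 12.6 min.

12.6 min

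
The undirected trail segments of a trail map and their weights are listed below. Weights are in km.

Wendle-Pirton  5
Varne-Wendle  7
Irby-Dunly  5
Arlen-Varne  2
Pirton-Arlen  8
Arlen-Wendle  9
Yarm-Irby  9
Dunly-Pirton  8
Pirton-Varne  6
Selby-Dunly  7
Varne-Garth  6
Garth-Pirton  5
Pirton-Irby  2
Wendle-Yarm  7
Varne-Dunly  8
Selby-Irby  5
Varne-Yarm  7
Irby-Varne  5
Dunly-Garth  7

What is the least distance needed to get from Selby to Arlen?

Candidate routes:
Selby–Irby–Pirton–Arlen: 5+2+8 = 15
Selby–Irby–Pirton–Varne–Arlen: 5+2+6+2 = 15
Selby–Irby–Varne–Arlen: 5+5+2 = 12
Cheapest is Selby–Irby–Varne–Arlen at 12 km.

12 km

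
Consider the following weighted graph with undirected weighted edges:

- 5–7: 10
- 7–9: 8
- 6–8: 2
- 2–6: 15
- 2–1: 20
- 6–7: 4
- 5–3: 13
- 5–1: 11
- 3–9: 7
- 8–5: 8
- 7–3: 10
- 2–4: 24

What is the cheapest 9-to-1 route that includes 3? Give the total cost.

31

Best 9 to 3: 9–3 costing 7
Shortest 3→1: 3–5–1 = 24
Total via 3: 7 + 24 = 31.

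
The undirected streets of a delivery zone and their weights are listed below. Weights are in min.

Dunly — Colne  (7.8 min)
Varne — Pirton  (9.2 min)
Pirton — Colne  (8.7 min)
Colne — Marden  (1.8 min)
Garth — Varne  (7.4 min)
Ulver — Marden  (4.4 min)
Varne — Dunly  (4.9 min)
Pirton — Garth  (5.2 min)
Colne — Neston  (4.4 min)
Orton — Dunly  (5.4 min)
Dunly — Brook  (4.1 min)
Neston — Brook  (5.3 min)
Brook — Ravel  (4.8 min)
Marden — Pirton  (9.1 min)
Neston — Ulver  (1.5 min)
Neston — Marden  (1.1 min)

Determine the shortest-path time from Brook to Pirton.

15.5 min

Settle nodes by increasing distance from Brook:
Brook: 0
Dunly: 4.1  (via Brook)
Ravel: 4.8  (via Brook)
Neston: 5.3  (via Brook)
Marden: 6.4  (via Neston)
Ulver: 6.8  (via Neston)
Colne: 8.2  (via Marden)
Varne: 9  (via Dunly)
Orton: 9.5  (via Dunly)
Pirton: 15.5  (via Marden)
Shortest route: Brook → Neston → Marden → Pirton = 15.5 min.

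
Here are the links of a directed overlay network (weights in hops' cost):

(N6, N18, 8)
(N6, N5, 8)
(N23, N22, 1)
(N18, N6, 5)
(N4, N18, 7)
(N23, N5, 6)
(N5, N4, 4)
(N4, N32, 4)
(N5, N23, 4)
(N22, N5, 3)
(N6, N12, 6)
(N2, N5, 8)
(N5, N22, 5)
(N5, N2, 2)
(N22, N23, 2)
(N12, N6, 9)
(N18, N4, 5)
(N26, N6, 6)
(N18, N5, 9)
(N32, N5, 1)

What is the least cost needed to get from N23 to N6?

20 hops' cost

Shortest distances from N23:
N23: 0
N22: 1  (via N23)
N5: 4  (via N22)
N2: 6  (via N5)
N4: 8  (via N5)
N32: 12  (via N4)
N18: 15  (via N4)
N6: 20  (via N18)
Shortest route: N23–N22–N5–N4–N18–N6 = 20 hops' cost.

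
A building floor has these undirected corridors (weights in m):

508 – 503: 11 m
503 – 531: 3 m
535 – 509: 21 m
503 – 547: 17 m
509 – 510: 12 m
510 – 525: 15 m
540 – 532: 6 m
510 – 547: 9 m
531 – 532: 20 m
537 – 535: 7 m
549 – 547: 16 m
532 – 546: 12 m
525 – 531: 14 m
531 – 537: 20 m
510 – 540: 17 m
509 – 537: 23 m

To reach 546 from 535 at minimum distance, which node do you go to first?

Candidate routes:
535 → 537 → 531 → 525 → 510 → 540 → 532 → 546: 7+20+14+15+17+6+12 = 91
535 → 509 → 510 → 540 → 532 → 546: 21+12+17+6+12 = 68
535 → 537 → 531 → 532 → 546: 7+20+20+12 = 59
535 → 537 → 509 → 510 → 540 → 532 → 546: 7+23+12+17+6+12 = 77
The minimum is 59 m via 535 → 537 → 531 → 532 → 546.
So from 535 the first move is to 537.

537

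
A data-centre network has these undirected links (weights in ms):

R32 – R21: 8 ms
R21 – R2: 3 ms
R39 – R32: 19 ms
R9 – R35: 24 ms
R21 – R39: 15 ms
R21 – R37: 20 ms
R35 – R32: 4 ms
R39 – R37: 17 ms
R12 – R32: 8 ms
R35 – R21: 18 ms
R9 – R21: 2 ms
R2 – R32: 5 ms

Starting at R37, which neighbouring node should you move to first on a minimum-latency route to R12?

Enumerating some paths:
R37 → R21 → R32 → R12: 20+8+8 = 36
R37 → R39 → R21 → R2 → R32 → R12: 17+15+3+5+8 = 48
R37 → R39 → R21 → R32 → R12: 17+15+8+8 = 48
R37 → R39 → R32 → R12: 17+19+8 = 44
Cheapest is R37 → R21 → R32 → R12 at 36 ms.
So from R37 the first move is to R21.

R21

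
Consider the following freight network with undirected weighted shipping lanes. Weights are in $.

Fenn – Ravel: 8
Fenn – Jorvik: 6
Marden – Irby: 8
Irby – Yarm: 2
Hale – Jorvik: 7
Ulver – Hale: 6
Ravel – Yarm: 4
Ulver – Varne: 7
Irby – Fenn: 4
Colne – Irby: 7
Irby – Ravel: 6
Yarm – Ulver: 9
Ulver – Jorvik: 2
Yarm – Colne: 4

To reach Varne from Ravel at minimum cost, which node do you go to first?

Candidate routes:
Ravel → Irby → Yarm → Ulver → Varne: 6+2+9+7 = 24
Ravel → Yarm → Irby → Fenn → Jorvik → Ulver → Varne: 4+2+4+6+2+7 = 25
Ravel → Yarm → Ulver → Varne: 4+9+7 = 20
Ravel → Fenn → Jorvik → Ulver → Varne: 8+6+2+7 = 23
Cheapest is Ravel → Yarm → Ulver → Varne at $20.
So from Ravel the first move is to Yarm.

Yarm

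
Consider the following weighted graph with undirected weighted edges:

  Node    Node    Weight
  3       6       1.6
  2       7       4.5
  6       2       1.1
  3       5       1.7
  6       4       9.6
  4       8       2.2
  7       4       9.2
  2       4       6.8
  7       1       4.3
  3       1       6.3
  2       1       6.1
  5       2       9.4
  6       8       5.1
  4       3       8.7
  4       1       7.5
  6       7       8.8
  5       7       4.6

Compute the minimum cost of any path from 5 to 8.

8.4

Candidate routes:
5 → 3 → 4 → 8: 1.7+8.7+2.2 = 12.6
5 → 3 → 6 → 8: 1.7+1.6+5.1 = 8.4
5 → 3 → 6 → 4 → 8: 1.7+1.6+9.6+2.2 = 15.1
5 → 3 → 6 → 2 → 4 → 8: 1.7+1.6+1.1+6.8+2.2 = 13.4
Cheapest is 5 → 3 → 6 → 8 at 8.4.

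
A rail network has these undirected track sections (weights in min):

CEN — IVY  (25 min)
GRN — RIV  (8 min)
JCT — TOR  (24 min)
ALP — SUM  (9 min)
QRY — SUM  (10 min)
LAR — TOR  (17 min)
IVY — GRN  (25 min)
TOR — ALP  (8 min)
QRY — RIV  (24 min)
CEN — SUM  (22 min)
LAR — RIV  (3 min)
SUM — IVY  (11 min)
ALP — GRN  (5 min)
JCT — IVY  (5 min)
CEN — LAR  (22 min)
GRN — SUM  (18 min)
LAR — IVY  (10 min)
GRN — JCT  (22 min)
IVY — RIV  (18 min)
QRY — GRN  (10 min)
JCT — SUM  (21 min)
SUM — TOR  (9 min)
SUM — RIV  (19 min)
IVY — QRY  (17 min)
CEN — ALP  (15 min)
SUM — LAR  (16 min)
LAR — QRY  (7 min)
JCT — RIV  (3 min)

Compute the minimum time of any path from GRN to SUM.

Running Dijkstra from GRN:
GRN: 0
ALP: 5  (via GRN)
RIV: 8  (via GRN)
QRY: 10  (via GRN)
JCT: 11  (via RIV)
LAR: 11  (via RIV)
TOR: 13  (via ALP)
SUM: 14  (via ALP)
Shortest route: GRN → ALP → SUM = 14 min.

14 min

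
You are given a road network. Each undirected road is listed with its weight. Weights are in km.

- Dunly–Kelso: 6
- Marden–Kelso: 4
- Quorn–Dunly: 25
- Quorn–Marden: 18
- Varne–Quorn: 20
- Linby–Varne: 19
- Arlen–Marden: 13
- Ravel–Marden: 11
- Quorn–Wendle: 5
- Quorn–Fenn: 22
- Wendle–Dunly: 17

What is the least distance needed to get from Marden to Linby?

Enumerating some paths:
Marden–Kelso–Dunly–Wendle–Quorn–Varne–Linby: 4+6+17+5+20+19 = 71
Marden–Kelso–Dunly–Quorn–Varne–Linby: 4+6+25+20+19 = 74
Marden–Quorn–Varne–Linby: 18+20+19 = 57
The minimum is 57 km via Marden–Quorn–Varne–Linby.

57 km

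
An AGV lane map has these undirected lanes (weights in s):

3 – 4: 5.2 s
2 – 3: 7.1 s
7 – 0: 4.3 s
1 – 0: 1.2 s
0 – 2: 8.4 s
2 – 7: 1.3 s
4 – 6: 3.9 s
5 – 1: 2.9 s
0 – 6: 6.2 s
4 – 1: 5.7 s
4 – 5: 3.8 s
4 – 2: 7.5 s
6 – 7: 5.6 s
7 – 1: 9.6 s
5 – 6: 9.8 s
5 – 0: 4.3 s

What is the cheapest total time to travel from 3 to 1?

Shortest distances from 3:
3: 0
4: 5.2  (via 3)
2: 7.1  (via 3)
7: 8.4  (via 2)
5: 9  (via 4)
6: 9.1  (via 4)
1: 10.9  (via 4)
Shortest route: 3–4–1 = 10.9 s.

10.9 s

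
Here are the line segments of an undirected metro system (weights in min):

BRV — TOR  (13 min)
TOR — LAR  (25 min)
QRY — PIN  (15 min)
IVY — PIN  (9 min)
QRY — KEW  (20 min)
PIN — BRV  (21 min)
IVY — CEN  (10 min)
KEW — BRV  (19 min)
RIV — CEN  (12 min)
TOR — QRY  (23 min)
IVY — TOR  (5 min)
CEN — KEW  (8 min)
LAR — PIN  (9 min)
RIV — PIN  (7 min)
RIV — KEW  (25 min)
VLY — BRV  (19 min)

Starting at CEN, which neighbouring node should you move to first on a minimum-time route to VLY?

KEW

Enumerating some paths:
CEN - RIV - PIN - BRV - VLY: 12+7+21+19 = 59
CEN - IVY - PIN - BRV - VLY: 10+9+21+19 = 59
CEN - KEW - BRV - VLY: 8+19+19 = 46
CEN - IVY - TOR - BRV - VLY: 10+5+13+19 = 47
Cheapest is CEN - KEW - BRV - VLY at 46 min.
So from CEN the first move is to KEW.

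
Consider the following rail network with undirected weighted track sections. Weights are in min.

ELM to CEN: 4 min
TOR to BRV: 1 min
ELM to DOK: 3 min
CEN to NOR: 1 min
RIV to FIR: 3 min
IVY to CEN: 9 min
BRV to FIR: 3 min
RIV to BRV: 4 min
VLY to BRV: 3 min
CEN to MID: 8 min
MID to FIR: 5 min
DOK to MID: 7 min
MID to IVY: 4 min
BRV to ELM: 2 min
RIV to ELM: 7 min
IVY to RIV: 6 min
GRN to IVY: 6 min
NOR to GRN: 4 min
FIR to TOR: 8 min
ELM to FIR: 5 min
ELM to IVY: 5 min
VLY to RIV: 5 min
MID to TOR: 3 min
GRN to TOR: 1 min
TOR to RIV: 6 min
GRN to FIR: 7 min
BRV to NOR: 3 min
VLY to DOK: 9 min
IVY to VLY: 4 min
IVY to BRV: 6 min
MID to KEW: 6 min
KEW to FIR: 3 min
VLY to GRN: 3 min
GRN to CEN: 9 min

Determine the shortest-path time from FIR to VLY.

6 min

Compare a few routes:
FIR–BRV–TOR–GRN–VLY: 3+1+1+3 = 8
FIR–BRV–VLY: 3+3 = 6
FIR–RIV–VLY: 3+5 = 8
FIR–GRN–VLY: 7+3 = 10
Cheapest is FIR–BRV–VLY at 6 min.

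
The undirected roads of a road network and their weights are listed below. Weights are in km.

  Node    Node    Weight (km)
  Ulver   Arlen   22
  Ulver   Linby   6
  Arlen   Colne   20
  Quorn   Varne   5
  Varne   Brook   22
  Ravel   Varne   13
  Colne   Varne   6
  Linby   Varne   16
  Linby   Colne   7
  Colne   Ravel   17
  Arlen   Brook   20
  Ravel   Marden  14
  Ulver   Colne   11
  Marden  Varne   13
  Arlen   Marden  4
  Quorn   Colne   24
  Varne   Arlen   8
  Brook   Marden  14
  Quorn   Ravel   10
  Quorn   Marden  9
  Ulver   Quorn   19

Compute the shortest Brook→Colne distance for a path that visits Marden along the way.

32 km

Best Brook to Marden: Brook → Marden costing 14
Shortest Marden→Colne: Marden → Arlen → Varne → Colne = 18
Total via Marden: 14 + 18 = 32 km.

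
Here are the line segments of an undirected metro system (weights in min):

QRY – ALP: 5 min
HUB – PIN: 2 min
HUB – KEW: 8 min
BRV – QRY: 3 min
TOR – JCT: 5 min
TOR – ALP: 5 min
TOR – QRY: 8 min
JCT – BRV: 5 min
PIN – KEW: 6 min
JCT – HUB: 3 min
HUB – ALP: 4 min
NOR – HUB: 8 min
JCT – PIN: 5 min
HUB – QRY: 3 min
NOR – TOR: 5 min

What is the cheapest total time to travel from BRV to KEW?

Settle nodes by increasing distance from BRV:
BRV: 0
QRY: 3  (via BRV)
JCT: 5  (via BRV)
HUB: 6  (via QRY)
ALP: 8  (via QRY)
PIN: 8  (via HUB)
TOR: 10  (via JCT)
NOR: 14  (via HUB)
KEW: 14  (via HUB)
Shortest route: BRV → QRY → HUB → KEW = 14 min.

14 min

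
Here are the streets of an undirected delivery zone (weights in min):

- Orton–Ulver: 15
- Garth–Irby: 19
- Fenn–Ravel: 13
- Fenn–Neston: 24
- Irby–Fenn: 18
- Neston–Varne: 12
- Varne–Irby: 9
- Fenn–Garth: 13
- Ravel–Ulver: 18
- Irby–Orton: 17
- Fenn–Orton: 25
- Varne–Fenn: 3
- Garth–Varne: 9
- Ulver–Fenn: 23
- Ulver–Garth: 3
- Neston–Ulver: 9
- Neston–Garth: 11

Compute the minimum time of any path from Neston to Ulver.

9 min

Shortest distances from Neston:
Neston: 0
Ulver: 9  (via Neston)
Shortest route: Neston–Ulver = 9 min.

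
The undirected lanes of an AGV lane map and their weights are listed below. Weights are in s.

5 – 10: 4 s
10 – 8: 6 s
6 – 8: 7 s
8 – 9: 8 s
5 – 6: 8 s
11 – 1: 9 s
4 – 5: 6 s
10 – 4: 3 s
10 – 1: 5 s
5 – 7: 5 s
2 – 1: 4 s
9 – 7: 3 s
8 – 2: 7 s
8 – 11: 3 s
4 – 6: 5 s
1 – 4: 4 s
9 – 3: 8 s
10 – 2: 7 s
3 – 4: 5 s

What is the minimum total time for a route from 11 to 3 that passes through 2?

Best 11 to 2: 11–8–2 costing 10
Shortest 2→3: 2–1–4–3 = 13
Total via 2: 10 + 13 = 23 s.

23 s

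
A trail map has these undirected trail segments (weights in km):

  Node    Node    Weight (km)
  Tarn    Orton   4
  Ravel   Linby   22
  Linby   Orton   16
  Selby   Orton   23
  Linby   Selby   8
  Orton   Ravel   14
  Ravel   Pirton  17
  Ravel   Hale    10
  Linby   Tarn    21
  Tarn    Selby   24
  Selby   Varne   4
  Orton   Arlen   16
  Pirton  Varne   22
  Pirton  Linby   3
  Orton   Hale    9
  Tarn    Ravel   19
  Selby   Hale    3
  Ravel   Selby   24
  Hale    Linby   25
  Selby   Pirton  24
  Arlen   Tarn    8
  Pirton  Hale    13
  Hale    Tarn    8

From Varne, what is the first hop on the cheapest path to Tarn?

Enumerating some paths:
Varne → Selby → Hale → Orton → Tarn: 4+3+9+4 = 20
Varne → Selby → Hale → Tarn: 4+3+8 = 15
The minimum is 15 km via Varne → Selby → Hale → Tarn.
So from Varne the first move is to Selby.

Selby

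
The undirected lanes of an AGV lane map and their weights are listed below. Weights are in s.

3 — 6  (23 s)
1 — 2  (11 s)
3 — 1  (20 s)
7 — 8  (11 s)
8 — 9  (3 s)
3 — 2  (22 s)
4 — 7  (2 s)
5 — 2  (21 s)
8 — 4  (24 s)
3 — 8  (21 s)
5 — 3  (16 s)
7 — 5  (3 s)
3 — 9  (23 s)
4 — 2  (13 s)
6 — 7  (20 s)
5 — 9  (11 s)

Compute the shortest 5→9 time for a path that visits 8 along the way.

17 s

Best 5 to 8: 5 → 7 → 8 costing 14
Shortest 8→9: 8 → 9 = 3
Total via 8: 14 + 3 = 17 s.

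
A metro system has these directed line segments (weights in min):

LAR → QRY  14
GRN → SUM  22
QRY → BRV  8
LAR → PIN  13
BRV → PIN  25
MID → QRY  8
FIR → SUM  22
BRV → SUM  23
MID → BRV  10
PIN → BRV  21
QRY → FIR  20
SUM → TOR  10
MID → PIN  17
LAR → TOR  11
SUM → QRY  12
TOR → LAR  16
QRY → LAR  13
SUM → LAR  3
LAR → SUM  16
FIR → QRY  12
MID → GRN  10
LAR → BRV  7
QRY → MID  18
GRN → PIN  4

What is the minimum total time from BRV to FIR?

55 min

Settle nodes by increasing distance from BRV:
BRV: 0
SUM: 23  (via BRV)
PIN: 25  (via BRV)
LAR: 26  (via SUM)
TOR: 33  (via SUM)
QRY: 35  (via SUM)
MID: 53  (via QRY)
FIR: 55  (via QRY)
Shortest route: BRV–SUM–QRY–FIR = 55 min.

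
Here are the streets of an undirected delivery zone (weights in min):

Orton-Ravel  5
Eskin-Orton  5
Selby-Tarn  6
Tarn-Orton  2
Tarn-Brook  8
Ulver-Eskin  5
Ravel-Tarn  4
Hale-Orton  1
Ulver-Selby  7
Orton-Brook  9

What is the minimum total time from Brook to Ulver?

19 min

Shortest distances from Brook:
Brook: 0
Tarn: 8  (via Brook)
Orton: 9  (via Brook)
Hale: 10  (via Orton)
Ravel: 12  (via Tarn)
Selby: 14  (via Tarn)
Eskin: 14  (via Orton)
Ulver: 19  (via Eskin)
Shortest route: Brook–Orton–Eskin–Ulver = 19 min.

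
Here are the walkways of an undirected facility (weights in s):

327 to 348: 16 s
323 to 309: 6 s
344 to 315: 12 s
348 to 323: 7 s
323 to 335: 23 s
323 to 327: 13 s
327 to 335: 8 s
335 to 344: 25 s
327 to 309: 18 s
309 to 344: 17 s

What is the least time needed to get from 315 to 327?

45 s

Enumerating some paths:
315 → 344 → 335 → 327: 12+25+8 = 45
315 → 344 → 309 → 327: 12+17+18 = 47
The minimum is 45 s via 315 → 344 → 335 → 327.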